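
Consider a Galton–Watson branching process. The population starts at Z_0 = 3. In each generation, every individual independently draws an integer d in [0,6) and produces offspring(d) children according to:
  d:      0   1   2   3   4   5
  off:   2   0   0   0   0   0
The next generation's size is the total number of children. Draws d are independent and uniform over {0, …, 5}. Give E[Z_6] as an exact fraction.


1/243

Outcome values over d=0..5: [2, 0, 0, 0, 0, 0]
Σy = 2, Σy² = 4, M = 6
μ = 2/6 = 1/3,  σ² = 4/6 − (1/3)² = 5/9
E[Z_0] = 3
E[Z_1] = 1/3·E[Z_0] = 1
E[Z_2] = 1/3·E[Z_1] = 1/3
E[Z_3] = 1/3·E[Z_2] = 1/9
E[Z_4] = 1/3·E[Z_3] = 1/27
E[Z_5] = 1/3·E[Z_4] = 1/81
E[Z_6] = 1/3·E[Z_5] = 1/243


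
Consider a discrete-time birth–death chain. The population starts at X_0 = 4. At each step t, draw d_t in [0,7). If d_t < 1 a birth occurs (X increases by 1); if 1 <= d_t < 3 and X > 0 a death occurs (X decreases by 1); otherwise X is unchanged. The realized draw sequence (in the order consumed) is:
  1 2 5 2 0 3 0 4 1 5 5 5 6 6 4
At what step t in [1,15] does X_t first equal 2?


t=0: X=4, d=1 → death, X_1=3
t=1: X=3, d=2 → death, X_2=2
t=2: X=2, d=5 → hold, X_3=2
t=3: X=2, d=2 → death, X_4=1
t=4: X=1, d=0 → birth, X_5=2
t=5: X=2, d=3 → hold, X_6=2
t=6: X=2, d=0 → birth, X_7=3
t=7: X=3, d=4 → hold, X_8=3
t=8: X=3, d=1 → death, X_9=2
t=9: X=2, d=5 → hold, X_10=2
t=10: X=2, d=5 → hold, X_11=2
t=11: X=2, d=5 → hold, X_12=2
t=12: X=2, d=6 → hold, X_13=2
t=13: X=2, d=6 → hold, X_14=2
t=14: X=2, d=4 → hold, X_15=2

2


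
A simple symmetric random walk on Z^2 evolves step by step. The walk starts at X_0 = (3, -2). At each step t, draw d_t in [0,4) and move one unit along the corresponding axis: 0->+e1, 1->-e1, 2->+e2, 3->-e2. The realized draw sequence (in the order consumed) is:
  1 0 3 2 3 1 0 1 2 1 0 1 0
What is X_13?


(2, -2)

t=0: X=(3, -2), d=1 → -e1, X_1=(2, -2)
t=1: X=(2, -2), d=0 → +e1, X_2=(3, -2)
t=2: X=(3, -2), d=3 → -e2, X_3=(3, -3)
t=3: X=(3, -3), d=2 → +e2, X_4=(3, -2)
t=4: X=(3, -2), d=3 → -e2, X_5=(3, -3)
t=5: X=(3, -3), d=1 → -e1, X_6=(2, -3)
t=6: X=(2, -3), d=0 → +e1, X_7=(3, -3)
t=7: X=(3, -3), d=1 → -e1, X_8=(2, -3)
t=8: X=(2, -3), d=2 → +e2, X_9=(2, -2)
t=9: X=(2, -2), d=1 → -e1, X_10=(1, -2)
t=10: X=(1, -2), d=0 → +e1, X_11=(2, -2)
t=11: X=(2, -2), d=1 → -e1, X_12=(1, -2)
t=12: X=(1, -2), d=0 → +e1, X_13=(2, -2)


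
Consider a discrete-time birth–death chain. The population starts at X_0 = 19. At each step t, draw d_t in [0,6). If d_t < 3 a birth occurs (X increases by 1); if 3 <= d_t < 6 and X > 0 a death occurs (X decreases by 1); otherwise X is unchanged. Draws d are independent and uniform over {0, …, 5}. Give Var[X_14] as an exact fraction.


X can drop by at most 1 per step and X_0 = 19 > T = 14, so X_t >= 19 − t >= 5 > 0 for every t <= 14: the floor at 0 (the 'and X > 0' condition) never binds. Hence X_14 = X_0 + Σ_{t<14} Y_t with i.i.d. increments Y_t = y(d_t) ∈ {+1, −1, 0}.
Outcome values over d=0..5: [1, 1, 1, -1, -1, -1]
Σy = 0, Σy² = 6, M = 6
μ = 0/6 = 0,  σ² = 6/6 − (0)² = 1
Independent increments: Var[X_14] = 14·σ² = 14·(1) = 14

14


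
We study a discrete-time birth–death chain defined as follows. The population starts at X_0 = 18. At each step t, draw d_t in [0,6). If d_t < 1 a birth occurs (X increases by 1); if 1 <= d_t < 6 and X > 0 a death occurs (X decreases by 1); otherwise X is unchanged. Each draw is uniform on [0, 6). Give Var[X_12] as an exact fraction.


X can drop by at most 1 per step and X_0 = 18 > T = 12, so X_t >= 18 − t >= 6 > 0 for every t <= 12: the floor at 0 (the 'and X > 0' condition) never binds. Hence X_12 = X_0 + Σ_{t<12} Y_t with i.i.d. increments Y_t = y(d_t) ∈ {+1, −1, 0}.
Outcome values over d=0..5: [1, -1, -1, -1, -1, -1]
Σy = -4, Σy² = 6, M = 6
μ = -4/6 = -2/3,  σ² = 6/6 − (-2/3)² = 5/9
Independent increments: Var[X_12] = 12·σ² = 12·(5/9) = 20/3

20/3


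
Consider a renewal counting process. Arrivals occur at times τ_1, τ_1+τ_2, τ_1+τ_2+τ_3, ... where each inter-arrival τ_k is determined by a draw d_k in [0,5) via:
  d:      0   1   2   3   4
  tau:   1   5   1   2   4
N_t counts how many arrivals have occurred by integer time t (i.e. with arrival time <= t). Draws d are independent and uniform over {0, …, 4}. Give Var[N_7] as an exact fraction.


Inter-arrival values over d=0..4: [1, 5, 1, 2, 4]
Each d has probability 1/5, so the pmf of τ is: f(1) = 2/5, f(2) = 1/5, f(4) = 1/5, f(5) = 1/5
Let p_n(j) = P(N_n = j), with p_0 = [1]. Condition on τ_1: p_n(0) = P(τ > n), and for j >= 1, p_n(j) = Σ_{k<=n} f(k)·p_{n−k}(j−1)
p_1 = [3/5, 2/5]  (j = 0..1)
p_2 = [2/5, 11/25, 4/25]  (j = 0..2)
p_3 = [2/5, 7/25, 32/125, 8/125]  (j = 0..3)
p_4 = [1/5, 11/25, 1/5, 84/625, 16/625]  (j = 0..4)
p_5 = [0, 12/25, 39/125, 82/625, 208/3125, 32/3125]  (j = 0..5)
p_6 = [0, 6/25, 56/125, 123/625, 248/3125, 496/15625, 64/15625]  (j = 0..6)
p_7 = [0, 4/25, 42/125, 203/625, 368/3125, 704/15625, 1152/78125, 128/78125]  (j = 0..7)
E[N_7] = Σ j·p_7(j) = 203333/78125;  E[N_7²] = Σ j²·p_7(j) = 628819/78125
Var[N_7] = 628819/78125 − (203333/78125)² = 7782175486/6103515625

7782175486/6103515625


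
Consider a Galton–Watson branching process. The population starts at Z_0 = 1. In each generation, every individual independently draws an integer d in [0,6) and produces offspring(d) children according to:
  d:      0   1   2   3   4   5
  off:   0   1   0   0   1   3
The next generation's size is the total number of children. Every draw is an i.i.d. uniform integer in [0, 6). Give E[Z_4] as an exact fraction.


625/1296

Outcome values over d=0..5: [0, 1, 0, 0, 1, 3]
Σy = 5, Σy² = 11, M = 6
μ = 5/6 = 5/6,  σ² = 11/6 − (5/6)² = 41/36
E[Z_0] = 1
E[Z_1] = 5/6·E[Z_0] = 5/6
E[Z_2] = 5/6·E[Z_1] = 25/36
E[Z_3] = 5/6·E[Z_2] = 125/216
E[Z_4] = 5/6·E[Z_3] = 625/1296


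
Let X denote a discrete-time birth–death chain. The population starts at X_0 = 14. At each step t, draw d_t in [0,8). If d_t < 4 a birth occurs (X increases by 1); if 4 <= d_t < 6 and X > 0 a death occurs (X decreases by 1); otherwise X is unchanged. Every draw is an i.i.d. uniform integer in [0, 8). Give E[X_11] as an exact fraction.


67/4

X can drop by at most 1 per step and X_0 = 14 > T = 11, so X_t >= 14 − t >= 3 > 0 for every t <= 11: the floor at 0 (the 'and X > 0' condition) never binds. Hence X_11 = X_0 + Σ_{t<11} Y_t with i.i.d. increments Y_t = y(d_t) ∈ {+1, −1, 0}.
Outcome values over d=0..7: [1, 1, 1, 1, -1, -1, 0, 0]
Σy = 2, Σy² = 6, M = 8
μ = 2/8 = 1/4,  σ² = 6/8 − (1/4)² = 11/16
E[X_11] = 14 + 11·(1/4) = 67/4


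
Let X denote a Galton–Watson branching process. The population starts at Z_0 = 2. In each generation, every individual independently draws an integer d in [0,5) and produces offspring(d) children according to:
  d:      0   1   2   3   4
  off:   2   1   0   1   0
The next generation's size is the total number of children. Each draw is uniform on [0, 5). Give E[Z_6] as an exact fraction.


Outcome values over d=0..4: [2, 1, 0, 1, 0]
Σy = 4, Σy² = 6, M = 5
μ = 4/5 = 4/5,  σ² = 6/5 − (4/5)² = 14/25
E[Z_0] = 2
E[Z_1] = 4/5·E[Z_0] = 8/5
E[Z_2] = 4/5·E[Z_1] = 32/25
E[Z_3] = 4/5·E[Z_2] = 128/125
E[Z_4] = 4/5·E[Z_3] = 512/625
E[Z_5] = 4/5·E[Z_4] = 2048/3125
E[Z_6] = 4/5·E[Z_5] = 8192/15625

8192/15625


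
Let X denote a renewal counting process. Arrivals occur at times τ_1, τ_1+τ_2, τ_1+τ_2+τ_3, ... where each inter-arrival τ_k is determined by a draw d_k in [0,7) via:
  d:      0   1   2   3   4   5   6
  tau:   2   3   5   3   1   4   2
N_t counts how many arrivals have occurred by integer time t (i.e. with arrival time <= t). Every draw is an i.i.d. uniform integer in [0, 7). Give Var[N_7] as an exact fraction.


417293727248/678223072849

Inter-arrival values over d=0..6: [2, 3, 5, 3, 1, 4, 2]
Each d has probability 1/7, so the pmf of τ is: f(1) = 1/7, f(2) = 2/7, f(3) = 2/7, f(4) = 1/7, f(5) = 1/7
Let p_n(j) = P(N_n = j), with p_0 = [1]. Condition on τ_1: p_n(0) = P(τ > n), and for j >= 1, p_n(j) = Σ_{k<=n} f(k)·p_{n−k}(j−1)
p_1 = [6/7, 1/7]  (j = 0..1)
p_2 = [4/7, 20/49, 1/49]  (j = 0..2)
p_3 = [2/7, 30/49, 34/343, 1/343]  (j = 0..3)
p_4 = [1/7, 29/49, 12/49, 48/2401, 1/2401]  (j = 0..4)
p_5 = [0, 26/49, 136/343, 166/2401, 62/16807, 1/16807]  (j = 0..5)
p_6 = [0, 16/49, 171/343, 379/2401, 276/16807, 76/117649, 1/117649]  (j = 0..6)
p_7 = [0, 8/49, 176/343, 652/2401, 814/16807, 414/117649, 90/823543, 1/823543]  (j = 0..7)
E[N_7] = Σ j·p_7(j) = 1825097/823543;  E[N_7²] = Σ j²·p_7(j) = 4551399/823543
Var[N_7] = 4551399/823543 − (1825097/823543)² = 417293727248/678223072849


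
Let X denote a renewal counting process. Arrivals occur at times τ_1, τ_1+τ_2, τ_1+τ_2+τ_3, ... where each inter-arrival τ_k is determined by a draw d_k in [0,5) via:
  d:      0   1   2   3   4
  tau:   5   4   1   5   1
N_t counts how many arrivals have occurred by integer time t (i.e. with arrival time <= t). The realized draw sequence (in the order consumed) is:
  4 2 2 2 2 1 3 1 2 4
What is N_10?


draw d_1=4: τ_1=1, arrival time A_1=1
draw d_2=2: τ_2=1, arrival time A_2=2
draw d_3=2: τ_3=1, arrival time A_3=3
draw d_4=2: τ_4=1, arrival time A_4=4
draw d_5=2: τ_5=1, arrival time A_5=5
draw d_6=1: τ_6=4, arrival time A_6=9
draw d_7=3: τ_7=5, arrival time A_7=14
draw d_8=1: τ_8=4, arrival time A_8=18
draw d_9=2: τ_9=1, arrival time A_9=19
draw d_10=4: τ_10=1, arrival time A_10=20
N_t over t=0..10: 0:0 1:1 2:2 3:3 4:4 5:5 6:5 7:5 8:5 9:6 10:6

6


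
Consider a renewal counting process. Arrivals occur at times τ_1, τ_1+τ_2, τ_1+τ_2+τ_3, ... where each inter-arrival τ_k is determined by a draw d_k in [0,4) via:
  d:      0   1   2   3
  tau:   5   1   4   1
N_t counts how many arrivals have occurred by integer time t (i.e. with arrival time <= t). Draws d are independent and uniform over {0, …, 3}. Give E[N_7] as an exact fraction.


Inter-arrival values over d=0..3: [5, 1, 4, 1]
Each d has probability 1/4, so the pmf of τ is: f(1) = 1/2, f(4) = 1/4, f(5) = 1/4
Renewal equation for m(n) = E[N_n]: condition on τ_1 = k (if k <= n, one arrival plus a fresh copy on the remaining n−k steps): m(n) = F(n) + Σ_{k<=n} f(k)·m(n−k), where F(n) = P(τ <= n) and m(0) = 0
m(1) = F(1) = 1/2
m(2) = F(2) + f(1)·m(1) = 1/2 + 1/2·1/2 = 3/4
m(3) = F(3) + f(1)·m(2) = 1/2 + 1/2·3/4 = 7/8
m(4) = F(4) + f(1)·m(3) = 3/4 + 1/2·7/8 = 19/16
m(5) = F(5) + f(1)·m(4) + f(4)·m(1) = 1 + 1/2·19/16 + 1/4·1/2 = 55/32
m(6) = F(6) + f(1)·m(5) + f(4)·m(2) + f(5)·m(1) = 1 + 1/2·55/32 + 1/4·3/4 + 1/4·1/2 = 139/64
m(7) = F(7) + f(1)·m(6) + f(4)·m(3) + f(5)·m(2) = 1 + 1/2·139/64 + 1/4·7/8 + 1/4·3/4 = 319/128
E[N_7] = m(7) = 319/128

319/128


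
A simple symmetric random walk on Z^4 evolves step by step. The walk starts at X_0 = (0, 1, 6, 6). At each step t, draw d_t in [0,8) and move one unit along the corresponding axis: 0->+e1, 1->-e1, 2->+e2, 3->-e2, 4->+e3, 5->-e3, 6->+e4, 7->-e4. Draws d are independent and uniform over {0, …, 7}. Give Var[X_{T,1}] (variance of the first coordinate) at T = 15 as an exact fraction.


15/4

Outcome values over d=0..7: [1, -1, 0, 0, 0, 0, 0, 0]
Σy = 0, Σy² = 2, M = 8
μ = 0/8 = 0,  σ² = 2/8 − (0)² = 1/4
Independent increments: Var[X_15] = 15·σ² = 15·(1/4) = 15/4


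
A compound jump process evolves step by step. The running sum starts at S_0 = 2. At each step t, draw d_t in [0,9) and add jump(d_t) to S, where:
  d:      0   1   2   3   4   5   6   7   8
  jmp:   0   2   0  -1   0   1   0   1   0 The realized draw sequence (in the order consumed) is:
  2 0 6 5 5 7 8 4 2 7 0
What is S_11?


t=0: S=2, d=2, jump=0, S_1=2
t=1: S=2, d=0, jump=0, S_2=2
t=2: S=2, d=6, jump=0, S_3=2
t=3: S=2, d=5, jump=1, S_4=3
t=4: S=3, d=5, jump=1, S_5=4
t=5: S=4, d=7, jump=1, S_6=5
t=6: S=5, d=8, jump=0, S_7=5
t=7: S=5, d=4, jump=0, S_8=5
t=8: S=5, d=2, jump=0, S_9=5
t=9: S=5, d=7, jump=1, S_10=6
t=10: S=6, d=0, jump=0, S_11=6

6


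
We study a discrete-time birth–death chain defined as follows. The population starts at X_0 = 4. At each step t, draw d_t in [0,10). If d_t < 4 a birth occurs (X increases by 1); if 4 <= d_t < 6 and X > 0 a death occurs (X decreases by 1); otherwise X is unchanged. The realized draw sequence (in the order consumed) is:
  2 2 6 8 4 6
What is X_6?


5

t=0: X=4, d=2 → birth, X_1=5
t=1: X=5, d=2 → birth, X_2=6
t=2: X=6, d=6 → hold, X_3=6
t=3: X=6, d=8 → hold, X_4=6
t=4: X=6, d=4 → death, X_5=5
t=5: X=5, d=6 → hold, X_6=5


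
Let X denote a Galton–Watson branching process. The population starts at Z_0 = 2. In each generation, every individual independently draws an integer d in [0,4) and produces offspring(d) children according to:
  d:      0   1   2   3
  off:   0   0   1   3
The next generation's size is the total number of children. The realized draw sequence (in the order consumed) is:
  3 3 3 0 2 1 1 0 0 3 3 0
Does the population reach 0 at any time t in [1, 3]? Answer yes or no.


no

gen 0: Z_0=2, draws=[3, 3], offspring=[3, 3], Z_1=6
gen 1: Z_1=6, draws=[3, 0, 2, 1, 1, 0], offspring=[3, 0, 1, 0, 0, 0], Z_2=4
gen 2: Z_2=4, draws=[0, 3, 3, 0], offspring=[0, 3, 3, 0], Z_3=6


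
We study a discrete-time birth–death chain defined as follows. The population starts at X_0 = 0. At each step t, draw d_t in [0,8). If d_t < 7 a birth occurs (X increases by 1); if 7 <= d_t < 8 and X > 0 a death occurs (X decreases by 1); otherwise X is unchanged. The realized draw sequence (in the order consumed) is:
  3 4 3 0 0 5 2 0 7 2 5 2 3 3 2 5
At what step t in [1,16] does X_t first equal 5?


5

t=0: X=0, d=3 → birth, X_1=1
t=1: X=1, d=4 → birth, X_2=2
t=2: X=2, d=3 → birth, X_3=3
t=3: X=3, d=0 → birth, X_4=4
t=4: X=4, d=0 → birth, X_5=5
t=5: X=5, d=5 → birth, X_6=6
t=6: X=6, d=2 → birth, X_7=7
t=7: X=7, d=0 → birth, X_8=8
t=8: X=8, d=7 → death, X_9=7
t=9: X=7, d=2 → birth, X_10=8
t=10: X=8, d=5 → birth, X_11=9
t=11: X=9, d=2 → birth, X_12=10
t=12: X=10, d=3 → birth, X_13=11
t=13: X=11, d=3 → birth, X_14=12
t=14: X=12, d=2 → birth, X_15=13
t=15: X=13, d=5 → birth, X_16=14


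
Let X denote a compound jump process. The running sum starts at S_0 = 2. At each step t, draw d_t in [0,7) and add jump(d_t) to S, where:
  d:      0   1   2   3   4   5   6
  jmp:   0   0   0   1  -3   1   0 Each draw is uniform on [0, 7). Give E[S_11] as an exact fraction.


3/7

Outcome values over d=0..6: [0, 0, 0, 1, -3, 1, 0]
Σy = -1, Σy² = 11, M = 7
μ = -1/7 = -1/7,  σ² = 11/7 − (-1/7)² = 76/49
E[S_11] = 2 + 11·(-1/7) = 3/7


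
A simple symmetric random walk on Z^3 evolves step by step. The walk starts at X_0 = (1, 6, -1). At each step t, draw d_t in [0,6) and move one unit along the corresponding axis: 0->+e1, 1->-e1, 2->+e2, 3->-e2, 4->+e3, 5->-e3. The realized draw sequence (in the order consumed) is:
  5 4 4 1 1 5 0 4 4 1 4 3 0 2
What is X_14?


t=0: X=(1, 6, -1), d=5 → -e3, X_1=(1, 6, -2)
t=1: X=(1, 6, -2), d=4 → +e3, X_2=(1, 6, -1)
t=2: X=(1, 6, -1), d=4 → +e3, X_3=(1, 6, 0)
t=3: X=(1, 6, 0), d=1 → -e1, X_4=(0, 6, 0)
t=4: X=(0, 6, 0), d=1 → -e1, X_5=(-1, 6, 0)
t=5: X=(-1, 6, 0), d=5 → -e3, X_6=(-1, 6, -1)
t=6: X=(-1, 6, -1), d=0 → +e1, X_7=(0, 6, -1)
t=7: X=(0, 6, -1), d=4 → +e3, X_8=(0, 6, 0)
t=8: X=(0, 6, 0), d=4 → +e3, X_9=(0, 6, 1)
t=9: X=(0, 6, 1), d=1 → -e1, X_10=(-1, 6, 1)
t=10: X=(-1, 6, 1), d=4 → +e3, X_11=(-1, 6, 2)
t=11: X=(-1, 6, 2), d=3 → -e2, X_12=(-1, 5, 2)
t=12: X=(-1, 5, 2), d=0 → +e1, X_13=(0, 5, 2)
t=13: X=(0, 5, 2), d=2 → +e2, X_14=(0, 6, 2)

(0, 6, 2)


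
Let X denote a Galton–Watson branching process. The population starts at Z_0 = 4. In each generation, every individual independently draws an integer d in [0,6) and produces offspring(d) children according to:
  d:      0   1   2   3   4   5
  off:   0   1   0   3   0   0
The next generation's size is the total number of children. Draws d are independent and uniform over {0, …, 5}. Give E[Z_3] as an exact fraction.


Outcome values over d=0..5: [0, 1, 0, 3, 0, 0]
Σy = 4, Σy² = 10, M = 6
μ = 4/6 = 2/3,  σ² = 10/6 − (2/3)² = 11/9
E[Z_0] = 4
E[Z_1] = 2/3·E[Z_0] = 8/3
E[Z_2] = 2/3·E[Z_1] = 16/9
E[Z_3] = 2/3·E[Z_2] = 32/27

32/27


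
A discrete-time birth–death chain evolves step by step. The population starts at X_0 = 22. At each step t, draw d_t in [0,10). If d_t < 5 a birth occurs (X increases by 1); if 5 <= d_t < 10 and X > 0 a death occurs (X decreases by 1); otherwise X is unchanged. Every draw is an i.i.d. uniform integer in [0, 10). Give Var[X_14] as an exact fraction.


14

X can drop by at most 1 per step and X_0 = 22 > T = 14, so X_t >= 22 − t >= 8 > 0 for every t <= 14: the floor at 0 (the 'and X > 0' condition) never binds. Hence X_14 = X_0 + Σ_{t<14} Y_t with i.i.d. increments Y_t = y(d_t) ∈ {+1, −1, 0}.
Outcome values over d=0..9: [1, 1, 1, 1, 1, -1, -1, -1, -1, -1]
Σy = 0, Σy² = 10, M = 10
μ = 0/10 = 0,  σ² = 10/10 − (0)² = 1
Independent increments: Var[X_14] = 14·σ² = 14·(1) = 14


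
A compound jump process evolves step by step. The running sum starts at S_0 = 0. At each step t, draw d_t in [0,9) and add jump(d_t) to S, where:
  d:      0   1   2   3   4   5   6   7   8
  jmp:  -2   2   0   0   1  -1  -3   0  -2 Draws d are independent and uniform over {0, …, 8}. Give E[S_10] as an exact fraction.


-50/9

Outcome values over d=0..8: [-2, 2, 0, 0, 1, -1, -3, 0, -2]
Σy = -5, Σy² = 23, M = 9
μ = -5/9 = -5/9,  σ² = 23/9 − (-5/9)² = 182/81
E[S_10] = 0 + 10·(-5/9) = -50/9


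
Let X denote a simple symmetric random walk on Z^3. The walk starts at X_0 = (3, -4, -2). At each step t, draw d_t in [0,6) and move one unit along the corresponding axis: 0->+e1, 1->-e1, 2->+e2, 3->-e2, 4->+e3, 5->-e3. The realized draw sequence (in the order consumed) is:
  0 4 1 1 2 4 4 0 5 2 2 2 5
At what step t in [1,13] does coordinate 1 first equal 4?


1

t=0: X=(3, -4, -2), d=0 → +e1, X_1=(4, -4, -2)
t=1: X=(4, -4, -2), d=4 → +e3, X_2=(4, -4, -1)
t=2: X=(4, -4, -1), d=1 → -e1, X_3=(3, -4, -1)
t=3: X=(3, -4, -1), d=1 → -e1, X_4=(2, -4, -1)
t=4: X=(2, -4, -1), d=2 → +e2, X_5=(2, -3, -1)
t=5: X=(2, -3, -1), d=4 → +e3, X_6=(2, -3, 0)
t=6: X=(2, -3, 0), d=4 → +e3, X_7=(2, -3, 1)
t=7: X=(2, -3, 1), d=0 → +e1, X_8=(3, -3, 1)
t=8: X=(3, -3, 1), d=5 → -e3, X_9=(3, -3, 0)
t=9: X=(3, -3, 0), d=2 → +e2, X_10=(3, -2, 0)
t=10: X=(3, -2, 0), d=2 → +e2, X_11=(3, -1, 0)
t=11: X=(3, -1, 0), d=2 → +e2, X_12=(3, 0, 0)
t=12: X=(3, 0, 0), d=5 → -e3, X_13=(3, 0, -1)


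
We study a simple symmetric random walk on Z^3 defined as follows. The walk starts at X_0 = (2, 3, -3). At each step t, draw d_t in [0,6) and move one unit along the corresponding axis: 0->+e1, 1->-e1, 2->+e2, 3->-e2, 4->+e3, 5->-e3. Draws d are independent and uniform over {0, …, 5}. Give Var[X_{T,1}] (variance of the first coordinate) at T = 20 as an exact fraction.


20/3

Outcome values over d=0..5: [1, -1, 0, 0, 0, 0]
Σy = 0, Σy² = 2, M = 6
μ = 0/6 = 0,  σ² = 2/6 − (0)² = 1/3
Independent increments: Var[X_20] = 20·σ² = 20·(1/3) = 20/3


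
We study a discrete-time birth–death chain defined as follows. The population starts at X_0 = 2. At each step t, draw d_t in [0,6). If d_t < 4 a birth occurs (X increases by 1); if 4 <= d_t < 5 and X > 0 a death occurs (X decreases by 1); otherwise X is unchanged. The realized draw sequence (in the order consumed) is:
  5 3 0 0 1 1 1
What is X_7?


t=0: X=2, d=5 → hold, X_1=2
t=1: X=2, d=3 → birth, X_2=3
t=2: X=3, d=0 → birth, X_3=4
t=3: X=4, d=0 → birth, X_4=5
t=4: X=5, d=1 → birth, X_5=6
t=5: X=6, d=1 → birth, X_6=7
t=6: X=7, d=1 → birth, X_7=8

8


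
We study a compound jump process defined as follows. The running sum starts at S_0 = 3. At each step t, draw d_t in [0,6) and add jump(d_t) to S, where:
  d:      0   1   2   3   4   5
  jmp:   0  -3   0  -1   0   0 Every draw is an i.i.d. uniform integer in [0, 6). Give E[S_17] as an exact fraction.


-25/3

Outcome values over d=0..5: [0, -3, 0, -1, 0, 0]
Σy = -4, Σy² = 10, M = 6
μ = -4/6 = -2/3,  σ² = 10/6 − (-2/3)² = 11/9
E[S_17] = 3 + 17·(-2/3) = -25/3


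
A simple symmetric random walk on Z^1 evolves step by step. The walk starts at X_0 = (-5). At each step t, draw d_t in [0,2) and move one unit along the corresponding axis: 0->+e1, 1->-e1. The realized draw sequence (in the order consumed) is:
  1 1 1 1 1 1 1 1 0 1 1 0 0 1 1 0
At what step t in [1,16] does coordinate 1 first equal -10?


t=0: X=(-5), d=1 → -e1, X_1=(-6)
t=1: X=(-6), d=1 → -e1, X_2=(-7)
t=2: X=(-7), d=1 → -e1, X_3=(-8)
t=3: X=(-8), d=1 → -e1, X_4=(-9)
t=4: X=(-9), d=1 → -e1, X_5=(-10)
t=5: X=(-10), d=1 → -e1, X_6=(-11)
t=6: X=(-11), d=1 → -e1, X_7=(-12)
t=7: X=(-12), d=1 → -e1, X_8=(-13)
t=8: X=(-13), d=0 → +e1, X_9=(-12)
t=9: X=(-12), d=1 → -e1, X_10=(-13)
t=10: X=(-13), d=1 → -e1, X_11=(-14)
t=11: X=(-14), d=0 → +e1, X_12=(-13)
t=12: X=(-13), d=0 → +e1, X_13=(-12)
t=13: X=(-12), d=1 → -e1, X_14=(-13)
t=14: X=(-13), d=1 → -e1, X_15=(-14)
t=15: X=(-14), d=0 → +e1, X_16=(-13)

5


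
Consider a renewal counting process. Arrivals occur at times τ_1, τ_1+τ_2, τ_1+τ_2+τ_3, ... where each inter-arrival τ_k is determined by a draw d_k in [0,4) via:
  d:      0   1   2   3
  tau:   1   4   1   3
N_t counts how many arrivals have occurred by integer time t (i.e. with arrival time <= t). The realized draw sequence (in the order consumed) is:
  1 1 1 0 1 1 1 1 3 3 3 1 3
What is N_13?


draw d_1=1: τ_1=4, arrival time A_1=4
draw d_2=1: τ_2=4, arrival time A_2=8
draw d_3=1: τ_3=4, arrival time A_3=12
draw d_4=0: τ_4=1, arrival time A_4=13
draw d_5=1: τ_5=4, arrival time A_5=17
draw d_6=1: τ_6=4, arrival time A_6=21
draw d_7=1: τ_7=4, arrival time A_7=25
draw d_8=1: τ_8=4, arrival time A_8=29
draw d_9=3: τ_9=3, arrival time A_9=32
draw d_10=3: τ_10=3, arrival time A_10=35
draw d_11=3: τ_11=3, arrival time A_11=38
draw d_12=1: τ_12=4, arrival time A_12=42
draw d_13=3: τ_13=3, arrival time A_13=45
N_t over t=0..13: 0:0 1:0 2:0 3:0 4:1 5:1 6:1 7:1 8:2 9:2 10:2 11:2 12:3 13:4

4


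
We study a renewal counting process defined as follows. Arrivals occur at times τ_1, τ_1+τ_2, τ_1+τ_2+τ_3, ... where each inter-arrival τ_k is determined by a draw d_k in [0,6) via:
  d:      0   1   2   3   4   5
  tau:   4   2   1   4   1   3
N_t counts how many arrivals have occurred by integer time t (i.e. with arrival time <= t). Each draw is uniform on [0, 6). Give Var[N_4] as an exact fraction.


50747/104976

Inter-arrival values over d=0..5: [4, 2, 1, 4, 1, 3]
Each d has probability 1/6, so the pmf of τ is: f(1) = 1/3, f(2) = 1/6, f(3) = 1/6, f(4) = 1/3
Let p_n(j) = P(N_n = j), with p_0 = [1]. Condition on τ_1: p_n(0) = P(τ > n), and for j >= 1, p_n(j) = Σ_{k<=n} f(k)·p_{n−k}(j−1)
p_1 = [2/3, 1/3]  (j = 0..1)
p_2 = [1/2, 7/18, 1/9]  (j = 0..2)
p_3 = [1/3, 4/9, 5/27, 1/27]  (j = 0..3)
p_4 = [0, 23/36, 29/108, 13/162, 1/81]  (j = 0..4)
E[N_4] = Σ j·p_4(j) = 475/324;  E[N_4²] = Σ j²·p_4(j) = 853/324
Var[N_4] = 853/324 − (475/324)² = 50747/104976


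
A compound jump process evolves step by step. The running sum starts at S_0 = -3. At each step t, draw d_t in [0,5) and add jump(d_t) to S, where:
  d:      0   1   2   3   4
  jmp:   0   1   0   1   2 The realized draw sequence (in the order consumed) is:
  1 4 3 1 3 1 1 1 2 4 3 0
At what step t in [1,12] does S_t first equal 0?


t=0: S=-3, d=1, jump=1, S_1=-2
t=1: S=-2, d=4, jump=2, S_2=0
t=2: S=0, d=3, jump=1, S_3=1
t=3: S=1, d=1, jump=1, S_4=2
t=4: S=2, d=3, jump=1, S_5=3
t=5: S=3, d=1, jump=1, S_6=4
t=6: S=4, d=1, jump=1, S_7=5
t=7: S=5, d=1, jump=1, S_8=6
t=8: S=6, d=2, jump=0, S_9=6
t=9: S=6, d=4, jump=2, S_10=8
t=10: S=8, d=3, jump=1, S_11=9
t=11: S=9, d=0, jump=0, S_12=9

2


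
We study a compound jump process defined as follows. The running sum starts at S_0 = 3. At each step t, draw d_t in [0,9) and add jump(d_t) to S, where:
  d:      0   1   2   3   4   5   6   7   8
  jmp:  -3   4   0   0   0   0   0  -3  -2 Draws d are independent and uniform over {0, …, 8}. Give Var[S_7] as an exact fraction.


Outcome values over d=0..8: [-3, 4, 0, 0, 0, 0, 0, -3, -2]
Σy = -4, Σy² = 38, M = 9
μ = -4/9 = -4/9,  σ² = 38/9 − (-4/9)² = 326/81
Independent increments: Var[S_7] = 7·σ² = 7·(326/81) = 2282/81

2282/81


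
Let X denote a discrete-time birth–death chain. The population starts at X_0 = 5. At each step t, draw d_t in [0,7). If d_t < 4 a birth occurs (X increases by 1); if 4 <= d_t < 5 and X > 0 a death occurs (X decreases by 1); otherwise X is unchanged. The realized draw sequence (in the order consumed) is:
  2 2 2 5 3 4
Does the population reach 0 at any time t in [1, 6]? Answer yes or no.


t=0: X=5, d=2 → birth, X_1=6
t=1: X=6, d=2 → birth, X_2=7
t=2: X=7, d=2 → birth, X_3=8
t=3: X=8, d=5 → hold, X_4=8
t=4: X=8, d=3 → birth, X_5=9
t=5: X=9, d=4 → death, X_6=8

no


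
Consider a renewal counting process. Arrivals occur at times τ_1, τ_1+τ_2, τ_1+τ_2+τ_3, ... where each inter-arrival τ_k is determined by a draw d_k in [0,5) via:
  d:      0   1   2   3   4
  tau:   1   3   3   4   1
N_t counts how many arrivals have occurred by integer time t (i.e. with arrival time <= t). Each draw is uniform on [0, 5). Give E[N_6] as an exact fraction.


35849/15625

Inter-arrival values over d=0..4: [1, 3, 3, 4, 1]
Each d has probability 1/5, so the pmf of τ is: f(1) = 2/5, f(3) = 2/5, f(4) = 1/5
Renewal equation for m(n) = E[N_n]: condition on τ_1 = k (if k <= n, one arrival plus a fresh copy on the remaining n−k steps): m(n) = F(n) + Σ_{k<=n} f(k)·m(n−k), where F(n) = P(τ <= n) and m(0) = 0
m(1) = F(1) = 2/5
m(2) = F(2) + f(1)·m(1) = 2/5 + 2/5·2/5 = 14/25
m(3) = F(3) + f(1)·m(2) = 4/5 + 2/5·14/25 = 128/125
m(4) = F(4) + f(1)·m(3) + f(3)·m(1) = 1 + 2/5·128/125 + 2/5·2/5 = 981/625
m(5) = F(5) + f(1)·m(4) + f(3)·m(2) + f(4)·m(1) = 1 + 2/5·981/625 + 2/5·14/25 + 1/5·2/5 = 6037/3125
m(6) = F(6) + f(1)·m(5) + f(3)·m(3) + f(4)·m(2) = 1 + 2/5·6037/3125 + 2/5·128/125 + 1/5·14/25 = 35849/15625
E[N_6] = m(6) = 35849/15625


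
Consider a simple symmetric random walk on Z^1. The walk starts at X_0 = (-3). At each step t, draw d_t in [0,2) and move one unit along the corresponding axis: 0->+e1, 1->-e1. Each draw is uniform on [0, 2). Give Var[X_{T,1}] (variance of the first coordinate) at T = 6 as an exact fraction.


Outcome values over d=0..1: [1, -1]
Σy = 0, Σy² = 2, M = 2
μ = 0/2 = 0,  σ² = 2/2 − (0)² = 1
Independent increments: Var[X_6] = 6·σ² = 6·(1) = 6

6


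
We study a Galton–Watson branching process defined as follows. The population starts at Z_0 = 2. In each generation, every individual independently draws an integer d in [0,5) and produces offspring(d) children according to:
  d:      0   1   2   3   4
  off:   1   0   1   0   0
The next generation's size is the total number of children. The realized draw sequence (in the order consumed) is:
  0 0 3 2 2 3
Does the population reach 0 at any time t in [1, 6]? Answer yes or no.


gen 0: Z_0=2, draws=[0, 0], offspring=[1, 1], Z_1=2
gen 1: Z_1=2, draws=[3, 2], offspring=[0, 1], Z_2=1
gen 2: Z_2=1, draws=[2], offspring=[1], Z_3=1
gen 3: Z_3=1, draws=[3], offspring=[0], Z_4=0
gen 4: Z_4=0, draws=[], offspring=[], Z_5=0
gen 5: Z_5=0, draws=[], offspring=[], Z_6=0

yes


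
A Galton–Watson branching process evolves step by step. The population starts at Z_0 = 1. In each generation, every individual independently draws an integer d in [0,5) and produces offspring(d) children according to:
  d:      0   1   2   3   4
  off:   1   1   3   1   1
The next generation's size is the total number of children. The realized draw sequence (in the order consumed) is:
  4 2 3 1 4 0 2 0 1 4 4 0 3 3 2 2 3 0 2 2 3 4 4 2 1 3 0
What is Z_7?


gen 0: Z_0=1, draws=[4], offspring=[1], Z_1=1
gen 1: Z_1=1, draws=[2], offspring=[3], Z_2=3
gen 2: Z_2=3, draws=[3, 1, 4], offspring=[1, 1, 1], Z_3=3
gen 3: Z_3=3, draws=[0, 2, 0], offspring=[1, 3, 1], Z_4=5
gen 4: Z_4=5, draws=[1, 4, 4, 0, 3], offspring=[1, 1, 1, 1, 1], Z_5=5
gen 5: Z_5=5, draws=[3, 2, 2, 3, 0], offspring=[1, 3, 3, 1, 1], Z_6=9
gen 6: Z_6=9, draws=[2, 2, 3, 4, 4, 2, 1, 3, 0], offspring=[3, 3, 1, 1, 1, 3, 1, 1, 1], Z_7=15

15


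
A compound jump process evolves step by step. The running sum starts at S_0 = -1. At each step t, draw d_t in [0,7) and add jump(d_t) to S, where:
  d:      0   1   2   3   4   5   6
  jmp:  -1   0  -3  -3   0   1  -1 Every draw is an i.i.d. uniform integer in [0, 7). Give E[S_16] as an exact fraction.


Outcome values over d=0..6: [-1, 0, -3, -3, 0, 1, -1]
Σy = -7, Σy² = 21, M = 7
μ = -7/7 = -1,  σ² = 21/7 − (-1)² = 2
E[S_16] = -1 + 16·(-1) = -17

-17


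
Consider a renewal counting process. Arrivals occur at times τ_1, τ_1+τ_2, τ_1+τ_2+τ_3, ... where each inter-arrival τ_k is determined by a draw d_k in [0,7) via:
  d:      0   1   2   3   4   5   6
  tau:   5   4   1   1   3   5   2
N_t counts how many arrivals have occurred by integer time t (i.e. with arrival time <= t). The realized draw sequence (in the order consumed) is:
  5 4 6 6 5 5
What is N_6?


1

draw d_1=5: τ_1=5, arrival time A_1=5
draw d_2=4: τ_2=3, arrival time A_2=8
draw d_3=6: τ_3=2, arrival time A_3=10
draw d_4=6: τ_4=2, arrival time A_4=12
draw d_5=5: τ_5=5, arrival time A_5=17
draw d_6=5: τ_6=5, arrival time A_6=22
N_t over t=0..6: 0:0 1:0 2:0 3:0 4:0 5:1 6:1


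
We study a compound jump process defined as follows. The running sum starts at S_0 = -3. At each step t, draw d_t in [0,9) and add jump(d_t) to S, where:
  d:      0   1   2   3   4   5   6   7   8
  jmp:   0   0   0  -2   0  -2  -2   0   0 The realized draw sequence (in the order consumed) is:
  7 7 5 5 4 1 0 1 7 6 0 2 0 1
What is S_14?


t=0: S=-3, d=7, jump=0, S_1=-3
t=1: S=-3, d=7, jump=0, S_2=-3
t=2: S=-3, d=5, jump=-2, S_3=-5
t=3: S=-5, d=5, jump=-2, S_4=-7
t=4: S=-7, d=4, jump=0, S_5=-7
t=5: S=-7, d=1, jump=0, S_6=-7
t=6: S=-7, d=0, jump=0, S_7=-7
t=7: S=-7, d=1, jump=0, S_8=-7
t=8: S=-7, d=7, jump=0, S_9=-7
t=9: S=-7, d=6, jump=-2, S_10=-9
t=10: S=-9, d=0, jump=0, S_11=-9
t=11: S=-9, d=2, jump=0, S_12=-9
t=12: S=-9, d=0, jump=0, S_13=-9
t=13: S=-9, d=1, jump=0, S_14=-9

-9


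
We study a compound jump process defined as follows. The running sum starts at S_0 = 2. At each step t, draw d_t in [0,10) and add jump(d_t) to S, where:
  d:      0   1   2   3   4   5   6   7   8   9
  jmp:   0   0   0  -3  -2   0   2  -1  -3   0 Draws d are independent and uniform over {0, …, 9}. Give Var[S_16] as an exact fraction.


Outcome values over d=0..9: [0, 0, 0, -3, -2, 0, 2, -1, -3, 0]
Σy = -7, Σy² = 27, M = 10
μ = -7/10 = -7/10,  σ² = 27/10 − (-7/10)² = 221/100
Independent increments: Var[S_16] = 16·σ² = 16·(221/100) = 884/25

884/25


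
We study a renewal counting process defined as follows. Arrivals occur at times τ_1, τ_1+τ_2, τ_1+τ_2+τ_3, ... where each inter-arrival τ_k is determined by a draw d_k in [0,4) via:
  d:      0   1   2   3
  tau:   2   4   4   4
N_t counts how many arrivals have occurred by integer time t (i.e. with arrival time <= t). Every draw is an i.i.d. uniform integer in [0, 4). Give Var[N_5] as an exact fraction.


15/256

Inter-arrival values over d=0..3: [2, 4, 4, 4]
Each d has probability 1/4, so the pmf of τ is: f(2) = 1/4, f(4) = 3/4
Let p_n(j) = P(N_n = j), with p_0 = [1]. Condition on τ_1: p_n(0) = P(τ > n), and for j >= 1, p_n(j) = Σ_{k<=n} f(k)·p_{n−k}(j−1)
p_1 = [1]  (j = 0)
p_2 = [3/4, 1/4]  (j = 0..1)
p_3 = [3/4, 1/4]  (j = 0..1)
p_4 = [0, 15/16, 1/16]  (j = 0..2)
p_5 = [0, 15/16, 1/16]  (j = 0..2)
E[N_5] = Σ j·p_5(j) = 17/16;  E[N_5²] = Σ j²·p_5(j) = 19/16
Var[N_5] = 19/16 − (17/16)² = 15/256


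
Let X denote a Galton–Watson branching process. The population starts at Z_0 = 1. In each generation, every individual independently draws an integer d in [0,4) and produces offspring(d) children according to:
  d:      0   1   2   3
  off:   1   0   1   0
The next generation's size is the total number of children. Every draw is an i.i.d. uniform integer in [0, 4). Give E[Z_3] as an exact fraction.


1/8

Outcome values over d=0..3: [1, 0, 1, 0]
Σy = 2, Σy² = 2, M = 4
μ = 2/4 = 1/2,  σ² = 2/4 − (1/2)² = 1/4
E[Z_0] = 1
E[Z_1] = 1/2·E[Z_0] = 1/2
E[Z_2] = 1/2·E[Z_1] = 1/4
E[Z_3] = 1/2·E[Z_2] = 1/8


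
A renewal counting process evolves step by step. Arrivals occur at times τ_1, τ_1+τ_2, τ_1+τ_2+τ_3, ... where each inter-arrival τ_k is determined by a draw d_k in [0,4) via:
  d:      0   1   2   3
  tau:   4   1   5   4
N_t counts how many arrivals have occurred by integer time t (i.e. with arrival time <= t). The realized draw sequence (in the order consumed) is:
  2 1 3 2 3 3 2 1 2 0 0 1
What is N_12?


draw d_1=2: τ_1=5, arrival time A_1=5
draw d_2=1: τ_2=1, arrival time A_2=6
draw d_3=3: τ_3=4, arrival time A_3=10
draw d_4=2: τ_4=5, arrival time A_4=15
draw d_5=3: τ_5=4, arrival time A_5=19
draw d_6=3: τ_6=4, arrival time A_6=23
draw d_7=2: τ_7=5, arrival time A_7=28
draw d_8=1: τ_8=1, arrival time A_8=29
draw d_9=2: τ_9=5, arrival time A_9=34
draw d_10=0: τ_10=4, arrival time A_10=38
draw d_11=0: τ_11=4, arrival time A_11=42
draw d_12=1: τ_12=1, arrival time A_12=43
N_t over t=0..12: 0:0 1:0 2:0 3:0 4:0 5:1 6:2 7:2 8:2 9:2 10:3 11:3 12:3

3


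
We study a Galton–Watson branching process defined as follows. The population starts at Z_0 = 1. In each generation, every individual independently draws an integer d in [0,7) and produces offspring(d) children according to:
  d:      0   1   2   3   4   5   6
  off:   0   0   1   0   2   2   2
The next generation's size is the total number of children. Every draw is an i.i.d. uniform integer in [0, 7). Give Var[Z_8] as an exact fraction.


Outcome values over d=0..6: [0, 0, 1, 0, 2, 2, 2]
Σy = 7, Σy² = 13, M = 7
μ = 7/7 = 1,  σ² = 13/7 − (1)² = 6/7
V_0 = 0, E_0 = 1
V_1 = 6/7·E_0 + (1)²·V_0 = 6/7;  E_1 = 1
V_2 = 6/7·E_1 + (1)²·V_1 = 12/7;  E_2 = 1
V_3 = 6/7·E_2 + (1)²·V_2 = 18/7;  E_3 = 1
V_4 = 6/7·E_3 + (1)²·V_3 = 24/7;  E_4 = 1
V_5 = 6/7·E_4 + (1)²·V_4 = 30/7;  E_5 = 1
V_6 = 6/7·E_5 + (1)²·V_5 = 36/7;  E_6 = 1
V_7 = 6/7·E_6 + (1)²·V_6 = 6;  E_7 = 1
V_8 = 6/7·E_7 + (1)²·V_7 = 48/7;  E_8 = 1

48/7


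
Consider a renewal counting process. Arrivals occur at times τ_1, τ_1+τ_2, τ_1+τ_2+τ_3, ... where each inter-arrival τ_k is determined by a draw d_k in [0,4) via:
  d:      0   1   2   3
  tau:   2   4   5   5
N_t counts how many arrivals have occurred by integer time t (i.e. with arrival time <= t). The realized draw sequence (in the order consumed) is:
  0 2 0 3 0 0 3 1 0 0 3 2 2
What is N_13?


3

draw d_1=0: τ_1=2, arrival time A_1=2
draw d_2=2: τ_2=5, arrival time A_2=7
draw d_3=0: τ_3=2, arrival time A_3=9
draw d_4=3: τ_4=5, arrival time A_4=14
draw d_5=0: τ_5=2, arrival time A_5=16
draw d_6=0: τ_6=2, arrival time A_6=18
draw d_7=3: τ_7=5, arrival time A_7=23
draw d_8=1: τ_8=4, arrival time A_8=27
draw d_9=0: τ_9=2, arrival time A_9=29
draw d_10=0: τ_10=2, arrival time A_10=31
draw d_11=3: τ_11=5, arrival time A_11=36
draw d_12=2: τ_12=5, arrival time A_12=41
draw d_13=2: τ_13=5, arrival time A_13=46
N_t over t=0..13: 0:0 1:0 2:1 3:1 4:1 5:1 6:1 7:2 8:2 9:3 10:3 11:3 12:3 13:3


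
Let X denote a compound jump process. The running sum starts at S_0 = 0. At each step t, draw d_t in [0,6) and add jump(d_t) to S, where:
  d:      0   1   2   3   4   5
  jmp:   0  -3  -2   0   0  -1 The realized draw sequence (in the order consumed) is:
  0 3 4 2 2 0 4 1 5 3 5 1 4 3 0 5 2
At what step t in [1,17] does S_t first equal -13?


t=0: S=0, d=0, jump=0, S_1=0
t=1: S=0, d=3, jump=0, S_2=0
t=2: S=0, d=4, jump=0, S_3=0
t=3: S=0, d=2, jump=-2, S_4=-2
t=4: S=-2, d=2, jump=-2, S_5=-4
t=5: S=-4, d=0, jump=0, S_6=-4
t=6: S=-4, d=4, jump=0, S_7=-4
t=7: S=-4, d=1, jump=-3, S_8=-7
t=8: S=-7, d=5, jump=-1, S_9=-8
t=9: S=-8, d=3, jump=0, S_10=-8
t=10: S=-8, d=5, jump=-1, S_11=-9
t=11: S=-9, d=1, jump=-3, S_12=-12
t=12: S=-12, d=4, jump=0, S_13=-12
t=13: S=-12, d=3, jump=0, S_14=-12
t=14: S=-12, d=0, jump=0, S_15=-12
t=15: S=-12, d=5, jump=-1, S_16=-13
t=16: S=-13, d=2, jump=-2, S_17=-15

16


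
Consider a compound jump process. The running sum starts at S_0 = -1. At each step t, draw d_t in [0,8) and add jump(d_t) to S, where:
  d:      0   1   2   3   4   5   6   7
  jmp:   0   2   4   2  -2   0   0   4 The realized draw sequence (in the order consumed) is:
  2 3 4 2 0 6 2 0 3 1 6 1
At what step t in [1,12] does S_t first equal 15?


10

t=0: S=-1, d=2, jump=4, S_1=3
t=1: S=3, d=3, jump=2, S_2=5
t=2: S=5, d=4, jump=-2, S_3=3
t=3: S=3, d=2, jump=4, S_4=7
t=4: S=7, d=0, jump=0, S_5=7
t=5: S=7, d=6, jump=0, S_6=7
t=6: S=7, d=2, jump=4, S_7=11
t=7: S=11, d=0, jump=0, S_8=11
t=8: S=11, d=3, jump=2, S_9=13
t=9: S=13, d=1, jump=2, S_10=15
t=10: S=15, d=6, jump=0, S_11=15
t=11: S=15, d=1, jump=2, S_12=17


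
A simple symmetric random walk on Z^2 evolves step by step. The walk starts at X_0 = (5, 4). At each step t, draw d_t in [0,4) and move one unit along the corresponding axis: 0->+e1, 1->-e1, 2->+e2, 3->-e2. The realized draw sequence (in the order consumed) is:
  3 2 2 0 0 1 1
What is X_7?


(5, 5)

t=0: X=(5, 4), d=3 → -e2, X_1=(5, 3)
t=1: X=(5, 3), d=2 → +e2, X_2=(5, 4)
t=2: X=(5, 4), d=2 → +e2, X_3=(5, 5)
t=3: X=(5, 5), d=0 → +e1, X_4=(6, 5)
t=4: X=(6, 5), d=0 → +e1, X_5=(7, 5)
t=5: X=(7, 5), d=1 → -e1, X_6=(6, 5)
t=6: X=(6, 5), d=1 → -e1, X_7=(5, 5)


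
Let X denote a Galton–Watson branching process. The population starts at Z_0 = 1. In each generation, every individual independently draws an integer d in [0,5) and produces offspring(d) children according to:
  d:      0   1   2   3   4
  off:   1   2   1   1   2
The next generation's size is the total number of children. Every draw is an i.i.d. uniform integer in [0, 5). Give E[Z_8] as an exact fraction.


Outcome values over d=0..4: [1, 2, 1, 1, 2]
Σy = 7, Σy² = 11, M = 5
μ = 7/5 = 7/5,  σ² = 11/5 − (7/5)² = 6/25
E[Z_0] = 1
E[Z_1] = 7/5·E[Z_0] = 7/5
E[Z_2] = 7/5·E[Z_1] = 49/25
E[Z_3] = 7/5·E[Z_2] = 343/125
E[Z_4] = 7/5·E[Z_3] = 2401/625
E[Z_5] = 7/5·E[Z_4] = 16807/3125
E[Z_6] = 7/5·E[Z_5] = 117649/15625
E[Z_7] = 7/5·E[Z_6] = 823543/78125
E[Z_8] = 7/5·E[Z_7] = 5764801/390625

5764801/390625


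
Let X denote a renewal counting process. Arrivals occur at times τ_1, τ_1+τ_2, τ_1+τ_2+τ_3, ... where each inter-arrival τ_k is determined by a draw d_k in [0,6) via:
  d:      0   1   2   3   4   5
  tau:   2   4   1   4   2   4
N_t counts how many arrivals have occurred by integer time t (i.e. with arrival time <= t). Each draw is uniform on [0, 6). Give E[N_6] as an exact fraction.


90679/46656

Inter-arrival values over d=0..5: [2, 4, 1, 4, 2, 4]
Each d has probability 1/6, so the pmf of τ is: f(1) = 1/6, f(2) = 1/3, f(4) = 1/2
Renewal equation for m(n) = E[N_n]: condition on τ_1 = k (if k <= n, one arrival plus a fresh copy on the remaining n−k steps): m(n) = F(n) + Σ_{k<=n} f(k)·m(n−k), where F(n) = P(τ <= n) and m(0) = 0
m(1) = F(1) = 1/6
m(2) = F(2) + f(1)·m(1) = 1/2 + 1/6·1/6 = 19/36
m(3) = F(3) + f(1)·m(2) + f(2)·m(1) = 1/2 + 1/6·19/36 + 1/3·1/6 = 139/216
m(4) = F(4) + f(1)·m(3) + f(2)·m(2) = 1 + 1/6·139/216 + 1/3·19/36 = 1663/1296
m(5) = F(5) + f(1)·m(4) + f(2)·m(3) + f(4)·m(1) = 1 + 1/6·1663/1296 + 1/3·139/216 + 1/2·1/6 = 11755/7776
m(6) = F(6) + f(1)·m(5) + f(2)·m(4) + f(4)·m(2) = 1 + 1/6·11755/7776 + 1/3·1663/1296 + 1/2·19/36 = 90679/46656
E[N_6] = m(6) = 90679/46656


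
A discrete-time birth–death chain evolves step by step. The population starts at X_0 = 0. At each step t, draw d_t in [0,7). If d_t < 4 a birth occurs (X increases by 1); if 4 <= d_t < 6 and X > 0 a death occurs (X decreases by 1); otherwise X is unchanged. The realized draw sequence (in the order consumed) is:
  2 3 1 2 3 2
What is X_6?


t=0: X=0, d=2 → birth, X_1=1
t=1: X=1, d=3 → birth, X_2=2
t=2: X=2, d=1 → birth, X_3=3
t=3: X=3, d=2 → birth, X_4=4
t=4: X=4, d=3 → birth, X_5=5
t=5: X=5, d=2 → birth, X_6=6

6
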